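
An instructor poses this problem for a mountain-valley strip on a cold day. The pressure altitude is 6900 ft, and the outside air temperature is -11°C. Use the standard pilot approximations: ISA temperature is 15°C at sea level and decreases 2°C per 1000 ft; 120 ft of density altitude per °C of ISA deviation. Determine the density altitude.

5436 ft

ISA temperature at 6900 ft = 15 − 2 × (6900/1000) = 1.2°C.
ISA deviation = -11 − 1.2 = -12.2°C.
Density altitude = 6900 + 120 × (-12.2) = 6900 + (-1464) = 5436 ft.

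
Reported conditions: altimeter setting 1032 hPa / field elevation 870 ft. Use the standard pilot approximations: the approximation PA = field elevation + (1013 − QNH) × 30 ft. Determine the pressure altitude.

300 ft

Pressure correction = (1013 − 1032) × 30 = -570 ft.
Pressure altitude = 870 + (-570) = 300 ft.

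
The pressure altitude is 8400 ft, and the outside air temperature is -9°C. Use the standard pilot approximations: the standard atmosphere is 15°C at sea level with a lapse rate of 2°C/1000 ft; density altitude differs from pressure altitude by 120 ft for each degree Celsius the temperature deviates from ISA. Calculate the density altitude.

ISA temperature at 8400 ft = 15 − 2 × (8400/1000) = -1.8°C.
ISA deviation = -9 − (-1.8) = -7.2°C.
Density altitude = 8400 + 120 × (-7.2) = 8400 + (-864) = 7536 ft.

7536 ft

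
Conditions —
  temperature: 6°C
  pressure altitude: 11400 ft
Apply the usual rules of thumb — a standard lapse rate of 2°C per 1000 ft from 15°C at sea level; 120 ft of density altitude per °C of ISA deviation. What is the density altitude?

ISA temperature at 11400 ft = 15 − 2 × (11400/1000) = -7.8°C.
ISA deviation = 6 − (-7.8) = +13.8°C.
Density altitude = 11400 + 120 × (13.8) = 11400 + (+1656) = 13056 ft.

13056 ft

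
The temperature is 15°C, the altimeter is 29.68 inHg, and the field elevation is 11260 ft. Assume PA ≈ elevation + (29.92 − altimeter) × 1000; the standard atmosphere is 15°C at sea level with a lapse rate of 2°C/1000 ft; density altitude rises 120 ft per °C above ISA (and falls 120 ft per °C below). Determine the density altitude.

Pressure altitude = 11260 + (29.92 − 29.68) × 1000 = 11260 + (+240) = 11500 ft.
ISA temperature at 11500 ft = 15 − 2 × (11500/1000) = -8°C.
ISA deviation = 15 − (-8) = +23°C.
Density altitude = 11500 + 120 × (23) = 14260 ft.

14260 ft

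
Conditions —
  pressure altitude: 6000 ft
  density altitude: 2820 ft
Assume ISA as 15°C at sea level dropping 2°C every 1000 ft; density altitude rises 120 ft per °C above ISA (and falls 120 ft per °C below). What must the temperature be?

-23.5°C

Density altitude − pressure altitude = 2820 − 6000 = -3180 ft.
At 120 ft/°C that is an ISA deviation of -3180/120 = -26.5°C.
ISA temperature at 6000 ft = 15 − 2 × (6000/1000) = 3°C.
OAT = ISA + deviation = 3 + (-26.5) = -23.5°C.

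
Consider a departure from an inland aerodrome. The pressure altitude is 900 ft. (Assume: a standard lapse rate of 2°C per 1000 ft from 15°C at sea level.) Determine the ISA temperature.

13.2°C

ISA temperature = 15 − 2 × (900/1000) = 15 − 1.8 = 13.2°C.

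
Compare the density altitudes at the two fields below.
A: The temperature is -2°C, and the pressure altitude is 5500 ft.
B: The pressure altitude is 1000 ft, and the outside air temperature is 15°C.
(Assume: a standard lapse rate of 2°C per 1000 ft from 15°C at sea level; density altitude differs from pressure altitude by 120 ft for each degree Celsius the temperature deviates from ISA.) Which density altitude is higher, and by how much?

A by 3540 ft

A: ISA temp = 4°C, deviation -6°C, DA = 5500 + 120 × (-6) = 4780 ft.
B: ISA temp = 13°C, deviation +2°C, DA = 1000 + 120 × 2 = 1240 ft.
A is higher by 4780 − 1240 = 3540 ft.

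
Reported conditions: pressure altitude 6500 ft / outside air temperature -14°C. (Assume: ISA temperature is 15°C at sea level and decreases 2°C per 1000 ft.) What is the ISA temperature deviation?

ISA temperature at 6500 ft = 15 − 2 × (6500/1000) = 2°C.
Deviation = OAT − ISA = -14 − 2 = -16°C.

ISA-16°C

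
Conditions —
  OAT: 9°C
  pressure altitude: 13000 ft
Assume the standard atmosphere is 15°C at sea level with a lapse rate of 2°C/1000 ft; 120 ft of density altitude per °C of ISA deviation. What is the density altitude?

ISA temperature at 13000 ft = 15 − 2 × (13000/1000) = -11°C.
ISA deviation = 9 − (-11) = +20°C.
Density altitude = 13000 + 120 × (20) = 13000 + (+2400) = 15400 ft.

15400 ft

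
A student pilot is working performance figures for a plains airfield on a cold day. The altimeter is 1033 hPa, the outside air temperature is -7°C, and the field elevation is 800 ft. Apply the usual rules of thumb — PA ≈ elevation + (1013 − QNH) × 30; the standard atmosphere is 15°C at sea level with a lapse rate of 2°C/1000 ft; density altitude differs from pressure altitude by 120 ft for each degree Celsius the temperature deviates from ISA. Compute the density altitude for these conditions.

Pressure altitude = 800 + (1013 − 1033) × 30 = 800 + (-600) = 200 ft.
ISA temperature at 200 ft = 15 − 2 × (200/1000) = 14.6°C.
ISA deviation = -7 − 14.6 = -21.6°C.
Density altitude = 200 + 120 × (-21.6) = -2392 ft.

-2392 ft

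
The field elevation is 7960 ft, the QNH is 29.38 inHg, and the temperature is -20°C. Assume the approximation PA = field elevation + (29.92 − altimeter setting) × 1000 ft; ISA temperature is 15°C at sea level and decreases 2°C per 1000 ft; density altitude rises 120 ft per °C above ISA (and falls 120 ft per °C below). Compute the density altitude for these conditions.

6340 ft

Pressure altitude = 7960 + (29.92 − 29.38) × 1000 = 7960 + (+540) = 8500 ft.
ISA temperature at 8500 ft = 15 − 2 × (8500/1000) = -2°C.
ISA deviation = -20 − (-2) = -18°C.
Density altitude = 8500 + 120 × (-18) = 6340 ft.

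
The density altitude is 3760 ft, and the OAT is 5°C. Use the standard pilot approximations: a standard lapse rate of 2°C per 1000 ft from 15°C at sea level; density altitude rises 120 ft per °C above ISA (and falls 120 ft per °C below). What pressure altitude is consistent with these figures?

4000 ft

DA = PA + 120 × (OAT − (15 − 2·PA/1000)) = PA + 120·OAT − 1800 + 0.24·PA = 1.24·PA + 120·OAT − 1800.
So 1.24·PA = 3760 − 120 × 5 + 1800 = 4960.
PA = 4960 / 1.24 = 4000 ft.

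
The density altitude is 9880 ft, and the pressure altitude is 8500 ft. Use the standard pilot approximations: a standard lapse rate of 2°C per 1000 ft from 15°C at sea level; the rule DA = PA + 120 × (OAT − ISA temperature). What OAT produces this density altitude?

9.5°C

Density altitude − pressure altitude = 9880 − 8500 = +1380 ft.
At 120 ft/°C that is an ISA deviation of 1380/120 = +11.5°C.
ISA temperature at 8500 ft = 15 − 2 × (8500/1000) = -2°C.
OAT = ISA + deviation = -2 + (+11.5) = 9.5°C.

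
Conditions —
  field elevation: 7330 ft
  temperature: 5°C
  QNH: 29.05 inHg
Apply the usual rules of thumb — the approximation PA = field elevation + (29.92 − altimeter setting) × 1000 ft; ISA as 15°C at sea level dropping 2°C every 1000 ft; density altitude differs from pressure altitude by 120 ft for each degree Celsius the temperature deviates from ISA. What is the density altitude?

Pressure altitude = 7330 + (29.92 − 29.05) × 1000 = 7330 + (+870) = 8200 ft.
ISA temperature at 8200 ft = 15 − 2 × (8200/1000) = -1.4°C.
ISA deviation = 5 − (-1.4) = +6.4°C.
Density altitude = 8200 + 120 × (6.4) = 8968 ft.

8968 ft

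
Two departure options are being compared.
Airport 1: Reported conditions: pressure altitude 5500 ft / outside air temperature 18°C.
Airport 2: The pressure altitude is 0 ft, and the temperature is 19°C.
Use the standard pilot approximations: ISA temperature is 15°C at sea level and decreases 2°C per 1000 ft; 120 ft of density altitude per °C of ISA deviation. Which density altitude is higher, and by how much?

Airport 1 by 6700 ft

Airport 1: ISA temp = 4°C, deviation +14°C, DA = 5500 + 120 × 14 = 7180 ft.
Airport 2: ISA temp = 15°C, deviation +4°C, DA = 0 + 120 × 4 = 480 ft.
Airport 1 is higher by 7180 − 480 = 6700 ft.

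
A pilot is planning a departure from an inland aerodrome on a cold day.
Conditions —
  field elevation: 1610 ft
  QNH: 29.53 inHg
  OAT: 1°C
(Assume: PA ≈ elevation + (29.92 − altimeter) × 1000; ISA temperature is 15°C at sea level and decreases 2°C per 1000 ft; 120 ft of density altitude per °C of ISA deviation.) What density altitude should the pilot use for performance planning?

Pressure altitude = 1610 + (29.92 − 29.53) × 1000 = 1610 + (+390) = 2000 ft.
ISA temperature at 2000 ft = 15 − 2 × (2000/1000) = 11°C.
ISA deviation = 1 − 11 = -10°C.
Density altitude = 2000 + 120 × (-10) = 800 ft.

800 ft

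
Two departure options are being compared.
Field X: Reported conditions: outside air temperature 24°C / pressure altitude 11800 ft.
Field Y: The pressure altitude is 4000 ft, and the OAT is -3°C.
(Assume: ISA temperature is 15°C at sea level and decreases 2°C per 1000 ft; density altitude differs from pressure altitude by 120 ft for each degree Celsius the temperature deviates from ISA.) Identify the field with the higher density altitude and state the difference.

Field X by 12912 ft

Field X: ISA temp = -8.6°C, deviation +32.6°C, DA = 11800 + 120 × 32.6 = 15712 ft.
Field Y: ISA temp = 7°C, deviation -10°C, DA = 4000 + 120 × (-10) = 2800 ft.
Field X is higher by 15712 − 2800 = 12912 ft.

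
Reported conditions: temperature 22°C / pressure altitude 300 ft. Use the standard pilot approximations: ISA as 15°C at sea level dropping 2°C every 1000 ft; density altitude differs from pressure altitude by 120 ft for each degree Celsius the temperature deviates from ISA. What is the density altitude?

ISA temperature at 300 ft = 15 − 2 × (300/1000) = 14.4°C.
ISA deviation = 22 − 14.4 = +7.6°C.
Density altitude = 300 + 120 × (7.6) = 300 + (+912) = 1212 ft.

1212 ft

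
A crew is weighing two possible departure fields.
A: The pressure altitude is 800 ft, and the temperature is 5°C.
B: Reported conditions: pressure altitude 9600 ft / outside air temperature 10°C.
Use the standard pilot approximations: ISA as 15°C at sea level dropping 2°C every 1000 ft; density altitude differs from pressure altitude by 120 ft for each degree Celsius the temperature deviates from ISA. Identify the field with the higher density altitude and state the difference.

B by 11512 ft

A: ISA temp = 13.4°C, deviation -8.4°C, DA = 800 + 120 × (-8.4) = -208 ft.
B: ISA temp = -4.2°C, deviation +14.2°C, DA = 9600 + 120 × 14.2 = 11304 ft.
B is higher by 11304 − (-208) = 11512 ft.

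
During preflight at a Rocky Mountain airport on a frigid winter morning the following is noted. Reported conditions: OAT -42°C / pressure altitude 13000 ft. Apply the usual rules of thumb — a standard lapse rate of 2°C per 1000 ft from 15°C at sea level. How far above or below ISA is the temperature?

ISA temperature at 13000 ft = 15 − 2 × (13000/1000) = -11°C.
Deviation = OAT − ISA = -42 − (-11) = -31°C.

ISA-31°C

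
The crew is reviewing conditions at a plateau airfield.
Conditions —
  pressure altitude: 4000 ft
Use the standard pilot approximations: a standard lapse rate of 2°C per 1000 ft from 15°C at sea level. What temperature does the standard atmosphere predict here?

ISA temperature = 15 − 2 × (4000/1000) = 15 − 8 = 7°C.

7°C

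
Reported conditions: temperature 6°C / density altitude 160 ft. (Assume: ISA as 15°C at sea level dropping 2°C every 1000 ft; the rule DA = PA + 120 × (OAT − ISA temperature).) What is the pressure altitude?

DA = PA + 120 × (OAT − (15 − 2·PA/1000)) = PA + 120·OAT − 1800 + 0.24·PA = 1.24·PA + 120·OAT − 1800.
So 1.24·PA = 160 − 120 × 6 + 1800 = 1240.
PA = 1240 / 1.24 = 1000 ft.

1000 ft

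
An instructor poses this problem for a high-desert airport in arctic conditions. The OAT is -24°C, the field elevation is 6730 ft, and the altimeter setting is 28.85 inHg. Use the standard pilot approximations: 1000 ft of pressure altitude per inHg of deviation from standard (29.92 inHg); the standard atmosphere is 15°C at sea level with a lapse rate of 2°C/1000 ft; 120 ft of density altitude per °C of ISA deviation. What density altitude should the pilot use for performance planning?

Pressure altitude = 6730 + (29.92 − 28.85) × 1000 = 6730 + (+1070) = 7800 ft.
ISA temperature at 7800 ft = 15 − 2 × (7800/1000) = -0.6°C.
ISA deviation = -24 − (-0.6) = -23.4°C.
Density altitude = 7800 + 120 × (-23.4) = 4992 ft.

4992 ft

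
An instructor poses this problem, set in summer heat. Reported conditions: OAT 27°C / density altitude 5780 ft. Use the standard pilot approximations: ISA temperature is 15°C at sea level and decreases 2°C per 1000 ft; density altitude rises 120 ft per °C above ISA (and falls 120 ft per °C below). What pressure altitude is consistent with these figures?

DA = PA + 120 × (OAT − (15 − 2·PA/1000)) = PA + 120·OAT − 1800 + 0.24·PA = 1.24·PA + 120·OAT − 1800.
So 1.24·PA = 5780 − 120 × 27 + 1800 = 4340.
PA = 4340 / 1.24 = 3500 ft.

3500 ft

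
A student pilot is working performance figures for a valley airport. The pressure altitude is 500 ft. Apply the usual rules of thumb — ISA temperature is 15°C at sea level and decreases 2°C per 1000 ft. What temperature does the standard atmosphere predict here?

ISA temperature = 15 − 2 × (500/1000) = 15 − 1 = 14°C.

14°C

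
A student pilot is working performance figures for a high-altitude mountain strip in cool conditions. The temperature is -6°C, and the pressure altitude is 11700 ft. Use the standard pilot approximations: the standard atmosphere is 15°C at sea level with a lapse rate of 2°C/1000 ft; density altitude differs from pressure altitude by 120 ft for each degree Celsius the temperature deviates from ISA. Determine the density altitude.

ISA temperature at 11700 ft = 15 − 2 × (11700/1000) = -8.4°C.
ISA deviation = -6 − (-8.4) = +2.4°C.
Density altitude = 11700 + 120 × (2.4) = 11700 + (+288) = 11988 ft.

11988 ft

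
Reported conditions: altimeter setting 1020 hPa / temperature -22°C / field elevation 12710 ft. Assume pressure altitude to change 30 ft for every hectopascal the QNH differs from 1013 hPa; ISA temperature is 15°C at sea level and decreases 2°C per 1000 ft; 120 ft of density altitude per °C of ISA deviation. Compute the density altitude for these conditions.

Pressure altitude = 12710 + (1013 − 1020) × 30 = 12710 + (-210) = 12500 ft.
ISA temperature at 12500 ft = 15 − 2 × (12500/1000) = -10°C.
ISA deviation = -22 − (-10) = -12°C.
Density altitude = 12500 + 120 × (-12) = 11060 ft.

11060 ft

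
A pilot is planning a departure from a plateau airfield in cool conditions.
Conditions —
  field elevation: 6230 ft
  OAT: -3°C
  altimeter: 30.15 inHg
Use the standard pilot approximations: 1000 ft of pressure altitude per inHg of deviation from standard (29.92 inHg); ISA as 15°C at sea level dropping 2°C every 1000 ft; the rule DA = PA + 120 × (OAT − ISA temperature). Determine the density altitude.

Pressure altitude = 6230 + (29.92 − 30.15) × 1000 = 6230 + (-230) = 6000 ft.
ISA temperature at 6000 ft = 15 − 2 × (6000/1000) = 3°C.
ISA deviation = -3 − 3 = -6°C.
Density altitude = 6000 + 120 × (-6) = 5280 ft.

5280 ft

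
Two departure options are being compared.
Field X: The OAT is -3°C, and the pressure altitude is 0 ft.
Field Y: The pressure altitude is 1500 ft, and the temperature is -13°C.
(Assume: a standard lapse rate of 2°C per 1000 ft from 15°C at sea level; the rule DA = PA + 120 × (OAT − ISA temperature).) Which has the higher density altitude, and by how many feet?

Field Y by 660 ft

Field X: ISA temp = 15°C, deviation -18°C, DA = 0 + 120 × (-18) = -2160 ft.
Field Y: ISA temp = 12°C, deviation -25°C, DA = 1500 + 120 × (-25) = -1500 ft.
Field Y is higher by -1500 − (-2160) = 660 ft.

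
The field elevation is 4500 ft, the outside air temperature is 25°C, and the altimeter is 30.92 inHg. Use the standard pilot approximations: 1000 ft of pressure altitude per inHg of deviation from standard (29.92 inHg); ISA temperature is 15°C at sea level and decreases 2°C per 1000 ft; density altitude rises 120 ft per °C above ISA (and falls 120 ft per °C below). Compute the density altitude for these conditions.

5540 ft

Pressure altitude = 4500 + (29.92 − 30.92) × 1000 = 4500 + (-1000) = 3500 ft.
ISA temperature at 3500 ft = 15 − 2 × (3500/1000) = 8°C.
ISA deviation = 25 − 8 = +17°C.
Density altitude = 3500 + 120 × (17) = 5540 ft.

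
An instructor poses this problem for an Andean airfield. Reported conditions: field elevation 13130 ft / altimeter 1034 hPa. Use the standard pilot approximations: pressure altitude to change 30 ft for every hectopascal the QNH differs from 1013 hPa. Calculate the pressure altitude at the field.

Pressure correction = (1013 − 1034) × 30 = -630 ft.
Pressure altitude = 13130 + (-630) = 12500 ft.

12500 ft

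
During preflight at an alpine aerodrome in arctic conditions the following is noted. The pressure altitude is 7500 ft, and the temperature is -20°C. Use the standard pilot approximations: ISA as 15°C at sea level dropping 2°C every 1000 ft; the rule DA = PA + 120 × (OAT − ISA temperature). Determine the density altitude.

5100 ft

ISA temperature at 7500 ft = 15 − 2 × (7500/1000) = 0°C.
ISA deviation = -20 − 0 = -20°C.
Density altitude = 7500 + 120 × (-20) = 7500 + (-2400) = 5100 ft.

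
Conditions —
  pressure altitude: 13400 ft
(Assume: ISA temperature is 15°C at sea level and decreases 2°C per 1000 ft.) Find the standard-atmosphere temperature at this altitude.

-11.8°C

ISA temperature = 15 − 2 × (13400/1000) = 15 − 26.8 = -11.8°C.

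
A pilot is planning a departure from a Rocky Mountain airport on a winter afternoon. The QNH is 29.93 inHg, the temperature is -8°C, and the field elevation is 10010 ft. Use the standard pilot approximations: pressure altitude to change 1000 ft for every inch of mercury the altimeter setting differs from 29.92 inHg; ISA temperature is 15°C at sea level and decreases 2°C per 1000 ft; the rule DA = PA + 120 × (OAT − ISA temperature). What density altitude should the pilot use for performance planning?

Pressure altitude = 10010 + (29.92 − 29.93) × 1000 = 10010 + (-10) = 10000 ft.
ISA temperature at 10000 ft = 15 − 2 × (10000/1000) = -5°C.
ISA deviation = -8 − (-5) = -3°C.
Density altitude = 10000 + 120 × (-3) = 9640 ft.

9640 ft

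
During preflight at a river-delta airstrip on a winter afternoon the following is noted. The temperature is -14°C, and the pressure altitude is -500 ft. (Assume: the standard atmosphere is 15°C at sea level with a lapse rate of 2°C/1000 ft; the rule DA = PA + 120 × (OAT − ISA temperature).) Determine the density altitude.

-4100 ft

ISA temperature at -500 ft = 15 − 2 × (-500/1000) = 16°C.
ISA deviation = -14 − 16 = -30°C.
Density altitude = -500 + 120 × (-30) = -500 + (-3600) = -4100 ft.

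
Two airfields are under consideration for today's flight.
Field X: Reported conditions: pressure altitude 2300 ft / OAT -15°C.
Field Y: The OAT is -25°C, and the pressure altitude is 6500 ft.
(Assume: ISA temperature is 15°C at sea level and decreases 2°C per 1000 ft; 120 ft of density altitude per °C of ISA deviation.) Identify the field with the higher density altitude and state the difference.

Field Y by 4008 ft

Field X: ISA temp = 10.4°C, deviation -25.4°C, DA = 2300 + 120 × (-25.4) = -748 ft.
Field Y: ISA temp = 2°C, deviation -27°C, DA = 6500 + 120 × (-27) = 3260 ft.
Field Y is higher by 3260 − (-748) = 4008 ft.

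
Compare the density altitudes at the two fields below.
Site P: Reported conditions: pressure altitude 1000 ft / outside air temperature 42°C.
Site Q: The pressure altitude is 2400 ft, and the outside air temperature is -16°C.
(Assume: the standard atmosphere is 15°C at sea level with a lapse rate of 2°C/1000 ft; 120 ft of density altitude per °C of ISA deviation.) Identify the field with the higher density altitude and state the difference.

Site P by 5224 ft

Site P: ISA temp = 13°C, deviation +29°C, DA = 1000 + 120 × 29 = 4480 ft.
Site Q: ISA temp = 10.2°C, deviation -26.2°C, DA = 2400 + 120 × (-26.2) = -744 ft.
Site P is higher by 4480 − (-744) = 5224 ft.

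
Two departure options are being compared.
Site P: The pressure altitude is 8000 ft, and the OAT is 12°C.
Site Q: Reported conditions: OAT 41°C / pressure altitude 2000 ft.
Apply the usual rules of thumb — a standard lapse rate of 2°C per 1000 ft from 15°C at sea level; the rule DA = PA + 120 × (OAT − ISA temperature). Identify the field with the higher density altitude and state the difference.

Site P: ISA temp = -1°C, deviation +13°C, DA = 8000 + 120 × 13 = 9560 ft.
Site Q: ISA temp = 11°C, deviation +30°C, DA = 2000 + 120 × 30 = 5600 ft.
Site P is higher by 9560 − 5600 = 3960 ft.

Site P by 3960 ft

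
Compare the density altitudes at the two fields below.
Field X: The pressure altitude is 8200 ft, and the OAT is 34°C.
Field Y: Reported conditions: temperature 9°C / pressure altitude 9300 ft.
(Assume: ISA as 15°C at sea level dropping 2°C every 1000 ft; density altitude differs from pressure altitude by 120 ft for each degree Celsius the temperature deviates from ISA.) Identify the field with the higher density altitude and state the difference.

Field X by 1636 ft

Field X: ISA temp = -1.4°C, deviation +35.4°C, DA = 8200 + 120 × 35.4 = 12448 ft.
Field Y: ISA temp = -3.6°C, deviation +12.6°C, DA = 9300 + 120 × 12.6 = 10812 ft.
Field X is higher by 12448 − 10812 = 1636 ft.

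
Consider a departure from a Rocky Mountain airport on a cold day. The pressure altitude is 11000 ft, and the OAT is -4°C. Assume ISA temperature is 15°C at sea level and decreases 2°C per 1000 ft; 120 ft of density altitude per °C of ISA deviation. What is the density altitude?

ISA temperature at 11000 ft = 15 − 2 × (11000/1000) = -7°C.
ISA deviation = -4 − (-7) = +3°C.
Density altitude = 11000 + 120 × (3) = 11000 + (+360) = 11360 ft.

11360 ft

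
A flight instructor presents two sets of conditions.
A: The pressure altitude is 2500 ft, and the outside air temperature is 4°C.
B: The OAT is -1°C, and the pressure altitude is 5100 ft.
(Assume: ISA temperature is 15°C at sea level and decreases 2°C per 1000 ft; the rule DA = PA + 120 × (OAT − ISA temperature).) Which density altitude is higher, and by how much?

A: ISA temp = 10°C, deviation -6°C, DA = 2500 + 120 × (-6) = 1780 ft.
B: ISA temp = 4.8°C, deviation -5.8°C, DA = 5100 + 120 × (-5.8) = 4404 ft.
B is higher by 4404 − 1780 = 2624 ft.

B by 2624 ft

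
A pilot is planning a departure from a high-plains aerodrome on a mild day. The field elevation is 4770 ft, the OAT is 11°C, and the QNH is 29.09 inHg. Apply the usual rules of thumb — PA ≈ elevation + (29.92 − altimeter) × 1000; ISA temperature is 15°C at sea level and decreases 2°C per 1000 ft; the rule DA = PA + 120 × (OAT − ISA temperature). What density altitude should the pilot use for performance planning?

6464 ft

Pressure altitude = 4770 + (29.92 − 29.09) × 1000 = 4770 + (+830) = 5600 ft.
ISA temperature at 5600 ft = 15 − 2 × (5600/1000) = 3.8°C.
ISA deviation = 11 − 3.8 = +7.2°C.
Density altitude = 5600 + 120 × (7.2) = 6464 ft.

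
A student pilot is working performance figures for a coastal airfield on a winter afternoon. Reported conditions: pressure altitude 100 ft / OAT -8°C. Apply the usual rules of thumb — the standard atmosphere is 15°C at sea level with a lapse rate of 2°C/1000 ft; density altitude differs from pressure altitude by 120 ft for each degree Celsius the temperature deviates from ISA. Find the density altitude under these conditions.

ISA temperature at 100 ft = 15 − 2 × (100/1000) = 14.8°C.
ISA deviation = -8 − 14.8 = -22.8°C.
Density altitude = 100 + 120 × (-22.8) = 100 + (-2736) = -2636 ft.

-2636 ft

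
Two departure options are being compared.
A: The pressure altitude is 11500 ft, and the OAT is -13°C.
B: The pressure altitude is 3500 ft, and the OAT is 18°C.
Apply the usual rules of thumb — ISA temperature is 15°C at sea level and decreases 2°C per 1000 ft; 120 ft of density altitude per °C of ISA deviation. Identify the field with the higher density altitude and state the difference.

A: ISA temp = -8°C, deviation -5°C, DA = 11500 + 120 × (-5) = 10900 ft.
B: ISA temp = 8°C, deviation +10°C, DA = 3500 + 120 × 10 = 4700 ft.
A is higher by 10900 − 4700 = 6200 ft.

A by 6200 ft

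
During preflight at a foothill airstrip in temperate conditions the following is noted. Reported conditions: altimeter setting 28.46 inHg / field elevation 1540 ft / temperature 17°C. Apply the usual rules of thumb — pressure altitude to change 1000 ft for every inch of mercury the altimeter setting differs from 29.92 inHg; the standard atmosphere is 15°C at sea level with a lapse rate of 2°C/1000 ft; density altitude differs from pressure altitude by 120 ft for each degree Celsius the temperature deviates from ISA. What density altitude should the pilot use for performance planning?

3960 ft

Pressure altitude = 1540 + (29.92 − 28.46) × 1000 = 1540 + (+1460) = 3000 ft.
ISA temperature at 3000 ft = 15 − 2 × (3000/1000) = 9°C.
ISA deviation = 17 − 9 = +8°C.
Density altitude = 3000 + 120 × (8) = 3960 ft.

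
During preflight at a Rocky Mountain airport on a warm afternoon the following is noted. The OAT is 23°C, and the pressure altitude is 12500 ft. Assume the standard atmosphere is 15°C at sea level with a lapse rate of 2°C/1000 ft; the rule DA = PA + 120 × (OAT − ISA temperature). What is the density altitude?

16460 ft

ISA temperature at 12500 ft = 15 − 2 × (12500/1000) = -10°C.
ISA deviation = 23 − (-10) = +33°C.
Density altitude = 12500 + 120 × (33) = 12500 + (+3960) = 16460 ft.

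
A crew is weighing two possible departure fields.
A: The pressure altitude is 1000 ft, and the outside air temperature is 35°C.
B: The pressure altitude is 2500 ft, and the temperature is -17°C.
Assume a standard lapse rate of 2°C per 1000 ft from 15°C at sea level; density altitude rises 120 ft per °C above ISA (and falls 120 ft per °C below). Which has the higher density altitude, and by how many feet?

A: ISA temp = 13°C, deviation +22°C, DA = 1000 + 120 × 22 = 3640 ft.
B: ISA temp = 10°C, deviation -27°C, DA = 2500 + 120 × (-27) = -740 ft.
A is higher by 3640 − (-740) = 4380 ft.

A by 4380 ft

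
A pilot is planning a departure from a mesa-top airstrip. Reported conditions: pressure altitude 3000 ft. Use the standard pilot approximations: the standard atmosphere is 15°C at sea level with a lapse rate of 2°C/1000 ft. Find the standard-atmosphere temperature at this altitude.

9°C

ISA temperature = 15 − 2 × (3000/1000) = 15 − 6 = 9°C.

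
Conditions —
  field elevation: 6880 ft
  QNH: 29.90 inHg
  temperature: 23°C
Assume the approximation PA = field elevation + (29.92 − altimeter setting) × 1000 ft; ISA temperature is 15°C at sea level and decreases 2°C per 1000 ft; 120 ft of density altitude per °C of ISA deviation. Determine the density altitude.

Pressure altitude = 6880 + (29.92 − 29.90) × 1000 = 6880 + (+20) = 6900 ft.
ISA temperature at 6900 ft = 15 − 2 × (6900/1000) = 1.2°C.
ISA deviation = 23 − 1.2 = +21.8°C.
Density altitude = 6900 + 120 × (21.8) = 9516 ft.

9516 ft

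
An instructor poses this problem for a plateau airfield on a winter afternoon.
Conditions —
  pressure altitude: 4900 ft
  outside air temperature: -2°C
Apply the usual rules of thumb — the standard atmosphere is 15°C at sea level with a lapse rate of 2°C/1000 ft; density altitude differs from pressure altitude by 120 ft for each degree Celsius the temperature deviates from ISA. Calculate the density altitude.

ISA temperature at 4900 ft = 15 − 2 × (4900/1000) = 5.2°C.
ISA deviation = -2 − 5.2 = -7.2°C.
Density altitude = 4900 + 120 × (-7.2) = 4900 + (-864) = 4036 ft.

4036 ft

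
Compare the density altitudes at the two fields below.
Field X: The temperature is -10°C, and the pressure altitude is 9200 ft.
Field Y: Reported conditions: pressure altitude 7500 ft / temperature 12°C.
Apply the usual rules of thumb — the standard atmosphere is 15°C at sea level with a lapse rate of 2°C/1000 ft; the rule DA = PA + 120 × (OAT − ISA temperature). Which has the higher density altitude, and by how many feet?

Field Y by 532 ft

Field X: ISA temp = -3.4°C, deviation -6.6°C, DA = 9200 + 120 × (-6.6) = 8408 ft.
Field Y: ISA temp = 0°C, deviation +12°C, DA = 7500 + 120 × 12 = 8940 ft.
Field Y is higher by 8940 − 8408 = 532 ft.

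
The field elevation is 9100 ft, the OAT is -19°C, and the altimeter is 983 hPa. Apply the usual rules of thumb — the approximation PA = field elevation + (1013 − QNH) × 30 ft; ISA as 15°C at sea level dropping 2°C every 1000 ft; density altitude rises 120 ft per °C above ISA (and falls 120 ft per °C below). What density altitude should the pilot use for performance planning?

Pressure altitude = 9100 + (1013 − 983) × 30 = 9100 + (+900) = 10000 ft.
ISA temperature at 10000 ft = 15 − 2 × (10000/1000) = -5°C.
ISA deviation = -19 − (-5) = -14°C.
Density altitude = 10000 + 120 × (-14) = 8320 ft.

8320 ft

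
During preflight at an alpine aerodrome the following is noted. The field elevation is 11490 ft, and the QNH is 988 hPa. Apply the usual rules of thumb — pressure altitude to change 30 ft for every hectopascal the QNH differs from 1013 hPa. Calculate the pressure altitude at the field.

12240 ft

Pressure correction = (1013 − 988) × 30 = +750 ft.
Pressure altitude = 11490 + (+750) = 12240 ft.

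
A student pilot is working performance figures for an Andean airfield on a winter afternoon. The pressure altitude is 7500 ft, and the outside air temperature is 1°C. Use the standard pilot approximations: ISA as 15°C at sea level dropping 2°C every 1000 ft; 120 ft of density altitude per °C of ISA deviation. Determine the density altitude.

7620 ft

ISA temperature at 7500 ft = 15 − 2 × (7500/1000) = 0°C.
ISA deviation = 1 − 0 = +1°C.
Density altitude = 7500 + 120 × (1) = 7500 + (+120) = 7620 ft.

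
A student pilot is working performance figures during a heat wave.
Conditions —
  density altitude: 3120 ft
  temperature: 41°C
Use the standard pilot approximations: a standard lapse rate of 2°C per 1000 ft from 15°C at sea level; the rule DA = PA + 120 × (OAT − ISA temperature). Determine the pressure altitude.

DA = PA + 120 × (OAT − (15 − 2·PA/1000)) = PA + 120·OAT − 1800 + 0.24·PA = 1.24·PA + 120·OAT − 1800.
So 1.24·PA = 3120 − 120 × 41 + 1800 = 0.
PA = 0 / 1.24 = 0 ft.

0 ft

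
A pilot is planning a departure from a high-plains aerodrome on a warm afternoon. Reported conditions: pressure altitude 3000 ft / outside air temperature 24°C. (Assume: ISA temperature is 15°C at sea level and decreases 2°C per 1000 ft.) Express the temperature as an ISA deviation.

ISA temperature at 3000 ft = 15 − 2 × (3000/1000) = 9°C.
Deviation = OAT − ISA = 24 − 9 = +15°C.

ISA+15°C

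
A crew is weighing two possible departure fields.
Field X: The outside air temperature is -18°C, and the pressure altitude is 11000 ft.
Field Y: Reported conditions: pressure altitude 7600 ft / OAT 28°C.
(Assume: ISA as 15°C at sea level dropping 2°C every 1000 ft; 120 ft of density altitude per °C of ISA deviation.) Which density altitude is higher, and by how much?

Field Y by 1304 ft

Field X: ISA temp = -7°C, deviation -11°C, DA = 11000 + 120 × (-11) = 9680 ft.
Field Y: ISA temp = -0.2°C, deviation +28.2°C, DA = 7600 + 120 × 28.2 = 10984 ft.
Field Y is higher by 10984 − 9680 = 1304 ft.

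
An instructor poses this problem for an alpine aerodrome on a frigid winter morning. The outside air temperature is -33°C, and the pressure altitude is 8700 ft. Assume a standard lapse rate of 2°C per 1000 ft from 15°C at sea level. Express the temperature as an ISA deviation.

ISA temperature at 8700 ft = 15 − 2 × (8700/1000) = -2.4°C.
Deviation = OAT − ISA = -33 − (-2.4) = -30.6°C.

ISA-30.6°C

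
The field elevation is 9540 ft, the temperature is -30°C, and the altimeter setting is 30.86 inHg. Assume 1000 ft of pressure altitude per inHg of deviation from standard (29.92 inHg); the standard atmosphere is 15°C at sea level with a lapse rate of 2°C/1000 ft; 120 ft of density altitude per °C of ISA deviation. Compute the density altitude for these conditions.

5264 ft

Pressure altitude = 9540 + (29.92 − 30.86) × 1000 = 9540 + (-940) = 8600 ft.
ISA temperature at 8600 ft = 15 − 2 × (8600/1000) = -2.2°C.
ISA deviation = -30 − (-2.2) = -27.8°C.
Density altitude = 8600 + 120 × (-27.8) = 5264 ft.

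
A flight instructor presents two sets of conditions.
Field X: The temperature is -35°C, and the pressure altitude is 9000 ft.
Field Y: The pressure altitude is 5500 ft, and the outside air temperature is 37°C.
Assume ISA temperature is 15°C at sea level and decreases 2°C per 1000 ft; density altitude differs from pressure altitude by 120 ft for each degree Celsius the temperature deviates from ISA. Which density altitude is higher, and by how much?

Field Y by 4300 ft

Field X: ISA temp = -3°C, deviation -32°C, DA = 9000 + 120 × (-32) = 5160 ft.
Field Y: ISA temp = 4°C, deviation +33°C, DA = 5500 + 120 × 33 = 9460 ft.
Field Y is higher by 9460 − 5160 = 4300 ft.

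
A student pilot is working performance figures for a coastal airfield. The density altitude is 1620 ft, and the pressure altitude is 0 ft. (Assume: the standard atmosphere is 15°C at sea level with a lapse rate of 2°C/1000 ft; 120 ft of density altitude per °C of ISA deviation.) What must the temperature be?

28.5°C

Density altitude − pressure altitude = 1620 − 0 = +1620 ft.
At 120 ft/°C that is an ISA deviation of 1620/120 = +13.5°C.
ISA temperature at 0 ft = 15 − 2 × (0/1000) = 15°C.
OAT = ISA + deviation = 15 + (+13.5) = 28.5°C.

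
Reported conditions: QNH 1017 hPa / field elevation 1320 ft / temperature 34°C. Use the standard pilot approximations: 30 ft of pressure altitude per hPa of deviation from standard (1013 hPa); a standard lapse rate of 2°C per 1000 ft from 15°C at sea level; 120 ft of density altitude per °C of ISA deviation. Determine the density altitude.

3768 ft

Pressure altitude = 1320 + (1013 − 1017) × 30 = 1320 + (-120) = 1200 ft.
ISA temperature at 1200 ft = 15 − 2 × (1200/1000) = 12.6°C.
ISA deviation = 34 − 12.6 = +21.4°C.
Density altitude = 1200 + 120 × (21.4) = 3768 ft.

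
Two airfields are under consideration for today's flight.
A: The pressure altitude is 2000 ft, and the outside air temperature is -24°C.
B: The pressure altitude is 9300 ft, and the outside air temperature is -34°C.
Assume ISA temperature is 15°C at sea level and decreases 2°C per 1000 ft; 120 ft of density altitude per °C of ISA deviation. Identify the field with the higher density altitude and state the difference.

B by 7852 ft

A: ISA temp = 11°C, deviation -35°C, DA = 2000 + 120 × (-35) = -2200 ft.
B: ISA temp = -3.6°C, deviation -30.4°C, DA = 9300 + 120 × (-30.4) = 5652 ft.
B is higher by 5652 − (-2200) = 7852 ft.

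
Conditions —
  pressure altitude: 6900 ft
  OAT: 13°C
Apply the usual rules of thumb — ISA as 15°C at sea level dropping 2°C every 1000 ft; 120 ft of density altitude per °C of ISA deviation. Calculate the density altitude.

8316 ft

ISA temperature at 6900 ft = 15 − 2 × (6900/1000) = 1.2°C.
ISA deviation = 13 − 1.2 = +11.8°C.
Density altitude = 6900 + 120 × (11.8) = 6900 + (+1416) = 8316 ft.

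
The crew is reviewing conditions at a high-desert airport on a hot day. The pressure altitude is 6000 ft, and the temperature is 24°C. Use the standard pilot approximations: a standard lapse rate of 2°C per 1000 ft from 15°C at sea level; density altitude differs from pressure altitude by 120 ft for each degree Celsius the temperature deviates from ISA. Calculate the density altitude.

8520 ft

ISA temperature at 6000 ft = 15 − 2 × (6000/1000) = 3°C.
ISA deviation = 24 − 3 = +21°C.
Density altitude = 6000 + 120 × (21) = 6000 + (+2520) = 8520 ft.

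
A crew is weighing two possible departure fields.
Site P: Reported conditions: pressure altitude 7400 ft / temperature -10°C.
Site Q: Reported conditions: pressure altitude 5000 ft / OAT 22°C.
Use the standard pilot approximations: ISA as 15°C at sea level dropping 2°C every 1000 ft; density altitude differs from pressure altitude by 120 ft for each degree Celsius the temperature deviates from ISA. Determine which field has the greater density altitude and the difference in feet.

Site Q by 864 ft

Site P: ISA temp = 0.2°C, deviation -10.2°C, DA = 7400 + 120 × (-10.2) = 6176 ft.
Site Q: ISA temp = 5°C, deviation +17°C, DA = 5000 + 120 × 17 = 7040 ft.
Site Q is higher by 7040 − 6176 = 864 ft.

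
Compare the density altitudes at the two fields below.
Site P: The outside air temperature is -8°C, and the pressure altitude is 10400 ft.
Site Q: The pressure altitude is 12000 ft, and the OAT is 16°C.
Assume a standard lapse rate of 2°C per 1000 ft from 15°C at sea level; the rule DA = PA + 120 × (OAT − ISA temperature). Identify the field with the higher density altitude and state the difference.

Site P: ISA temp = -5.8°C, deviation -2.2°C, DA = 10400 + 120 × (-2.2) = 10136 ft.
Site Q: ISA temp = -9°C, deviation +25°C, DA = 12000 + 120 × 25 = 15000 ft.
Site Q is higher by 15000 − 10136 = 4864 ft.

Site Q by 4864 ft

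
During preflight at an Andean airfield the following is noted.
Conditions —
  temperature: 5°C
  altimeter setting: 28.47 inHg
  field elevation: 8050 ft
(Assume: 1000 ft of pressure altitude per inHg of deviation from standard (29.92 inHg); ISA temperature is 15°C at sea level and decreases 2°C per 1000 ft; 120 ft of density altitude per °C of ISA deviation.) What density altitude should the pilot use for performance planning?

10580 ft

Pressure altitude = 8050 + (29.92 − 28.47) × 1000 = 8050 + (+1450) = 9500 ft.
ISA temperature at 9500 ft = 15 − 2 × (9500/1000) = -4°C.
ISA deviation = 5 − (-4) = +9°C.
Density altitude = 9500 + 120 × (9) = 10580 ft.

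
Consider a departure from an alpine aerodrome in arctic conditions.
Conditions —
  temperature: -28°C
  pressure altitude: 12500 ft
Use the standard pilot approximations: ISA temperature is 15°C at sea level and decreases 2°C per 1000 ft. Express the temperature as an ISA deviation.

ISA-18°C

ISA temperature at 12500 ft = 15 − 2 × (12500/1000) = -10°C.
Deviation = OAT − ISA = -28 − (-10) = -18°C.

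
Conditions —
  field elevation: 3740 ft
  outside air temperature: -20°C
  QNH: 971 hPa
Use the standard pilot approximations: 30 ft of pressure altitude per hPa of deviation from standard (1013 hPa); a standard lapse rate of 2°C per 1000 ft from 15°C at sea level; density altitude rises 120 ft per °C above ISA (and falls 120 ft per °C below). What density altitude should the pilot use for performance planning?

Pressure altitude = 3740 + (1013 − 971) × 30 = 3740 + (+1260) = 5000 ft.
ISA temperature at 5000 ft = 15 − 2 × (5000/1000) = 5°C.
ISA deviation = -20 − 5 = -25°C.
Density altitude = 5000 + 120 × (-25) = 2000 ft.

2000 ft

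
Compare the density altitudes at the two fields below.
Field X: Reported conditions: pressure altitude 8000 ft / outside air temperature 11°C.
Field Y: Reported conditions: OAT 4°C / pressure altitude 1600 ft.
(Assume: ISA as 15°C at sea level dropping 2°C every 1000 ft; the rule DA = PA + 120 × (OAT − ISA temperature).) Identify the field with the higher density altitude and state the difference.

Field X by 8776 ft

Field X: ISA temp = -1°C, deviation +12°C, DA = 8000 + 120 × 12 = 9440 ft.
Field Y: ISA temp = 11.8°C, deviation -7.8°C, DA = 1600 + 120 × (-7.8) = 664 ft.
Field X is higher by 9440 − 664 = 8776 ft.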